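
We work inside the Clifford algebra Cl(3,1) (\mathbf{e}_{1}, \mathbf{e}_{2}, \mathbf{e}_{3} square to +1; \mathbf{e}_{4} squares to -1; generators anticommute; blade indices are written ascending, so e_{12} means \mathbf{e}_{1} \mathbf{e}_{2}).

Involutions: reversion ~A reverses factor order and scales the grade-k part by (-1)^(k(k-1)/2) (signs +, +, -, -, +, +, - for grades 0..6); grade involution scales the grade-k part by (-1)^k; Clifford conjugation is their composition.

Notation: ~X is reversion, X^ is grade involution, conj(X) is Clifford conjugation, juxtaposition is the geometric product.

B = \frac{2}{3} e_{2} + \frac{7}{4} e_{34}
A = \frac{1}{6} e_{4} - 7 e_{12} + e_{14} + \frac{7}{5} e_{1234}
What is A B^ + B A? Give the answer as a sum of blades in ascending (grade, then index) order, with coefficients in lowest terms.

first term: \frac{14}{3} e_{1} + \frac{7}{24} e_{3} + \frac{49}{20} e_{12} + \frac{7}{4} e_{13} + \frac{1}{9} e_{24} + \frac{2}{3} e_{124} - \frac{14}{15} e_{134} - \frac{49}{4} e_{1234}
second term: \frac{14}{3} e_{1} - \frac{7}{24} e_{3} + \frac{49}{20} e_{12} - \frac{7}{4} e_{13} + \frac{1}{9} e_{24} - \frac{2}{3} e_{124} - \frac{14}{15} e_{134} - \frac{49}{4} e_{1234}
Answer: \frac{28}{3} e_{1} + \frac{49}{10} e_{12} + \frac{2}{9} e_{24} - \frac{28}{15} e_{134} - \frac{49}{2} e_{1234}


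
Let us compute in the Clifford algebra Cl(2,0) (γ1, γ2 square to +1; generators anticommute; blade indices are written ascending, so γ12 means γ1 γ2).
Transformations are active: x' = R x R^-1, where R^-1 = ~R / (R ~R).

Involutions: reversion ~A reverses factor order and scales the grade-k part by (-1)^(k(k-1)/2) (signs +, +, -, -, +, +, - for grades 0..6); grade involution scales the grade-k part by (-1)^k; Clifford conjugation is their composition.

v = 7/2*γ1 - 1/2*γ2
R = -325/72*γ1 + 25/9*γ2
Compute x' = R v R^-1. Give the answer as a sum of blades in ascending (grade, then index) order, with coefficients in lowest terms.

~R = -325/72*γ1 + 25/9*γ2, and R ~R = 145625/5184, so R^-1 = ~R / (145625/5184).
R v = -275/16 - 1075/144*γ12
Answer: 943/466*γ1 - 1351/466*γ2


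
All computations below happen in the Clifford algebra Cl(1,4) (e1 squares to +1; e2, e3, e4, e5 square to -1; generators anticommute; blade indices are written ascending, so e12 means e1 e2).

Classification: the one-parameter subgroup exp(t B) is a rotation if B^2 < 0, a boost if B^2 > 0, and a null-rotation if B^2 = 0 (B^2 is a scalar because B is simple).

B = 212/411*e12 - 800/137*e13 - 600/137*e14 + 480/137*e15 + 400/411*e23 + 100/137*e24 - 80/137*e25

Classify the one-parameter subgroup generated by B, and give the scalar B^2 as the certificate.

B^2 term by term: the squares give (212/411)^2*(e12)^2 + (-800/137)^2*(e13)^2 + (-600/137)^2*(e14)^2 + (480/137)^2*(e15)^2 + (400/411)^2*(e23)^2 + (100/137)^2*(e24)^2 + (-80/137)^2*(e25)^2 = 44944/168921*(+1) + 640000/18769*(+1) + 360000/18769*(+1) + 230400/18769*(+1) + 160000/168921*(-1) + 10000/18769*(-1) + 6400/18769*(-1) = 64 (each basis 2-blade squares to minus the product of its generators' squares); cross terms between blades sharing an index anticommute and cancel; the commuting (index-disjoint) pairs give grade-4 terms 2*c*c'*(blade product), which cancel blade by blade — e1234: 160000/18769 - 160000/18769 = 0; e1235: -128000/18769 + 128000/18769 = 0; e1245: -96000/18769 + 96000/18769 = 0 — confirming B is simple. So B^2 = 64.
Answer: boost, certificate B^2 = 64. No conjugation can change B^2 = 64; the sign gives the class.


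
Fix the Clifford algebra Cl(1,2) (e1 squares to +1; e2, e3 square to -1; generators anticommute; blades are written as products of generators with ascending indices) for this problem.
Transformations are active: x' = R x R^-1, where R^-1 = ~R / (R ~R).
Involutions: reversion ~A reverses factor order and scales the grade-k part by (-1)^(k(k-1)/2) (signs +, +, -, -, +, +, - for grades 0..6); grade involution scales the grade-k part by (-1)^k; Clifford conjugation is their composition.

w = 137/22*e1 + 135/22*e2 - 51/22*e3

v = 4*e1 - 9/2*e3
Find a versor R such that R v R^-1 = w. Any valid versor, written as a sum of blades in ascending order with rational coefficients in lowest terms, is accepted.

Here q(v) = q(w) = -17/4; the classical choice R = v + w = 225/22*e1 + 135/22*e2 - 75/11*e3 then realises v -> w under the sandwich.
Answer: 225/22*e1 + 135/22*e2 - 75/11*e3


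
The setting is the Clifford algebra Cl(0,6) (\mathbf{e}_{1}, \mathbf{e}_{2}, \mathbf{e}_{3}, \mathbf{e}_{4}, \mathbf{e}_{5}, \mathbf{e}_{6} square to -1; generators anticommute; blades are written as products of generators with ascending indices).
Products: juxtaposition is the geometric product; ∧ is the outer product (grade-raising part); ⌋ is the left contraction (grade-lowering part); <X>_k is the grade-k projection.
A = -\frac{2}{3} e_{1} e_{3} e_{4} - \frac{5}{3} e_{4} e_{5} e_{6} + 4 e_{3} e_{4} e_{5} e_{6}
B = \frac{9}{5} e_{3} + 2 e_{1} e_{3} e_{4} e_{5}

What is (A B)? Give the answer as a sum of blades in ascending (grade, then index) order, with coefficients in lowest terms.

step 1: -\frac{4}{3} e_{5} - \frac{6}{5} e_{1} e_{4} - 8 e_{1} e_{6} + \frac{10}{3} e_{1} e_{3} e_{6} + \frac{36}{5} e_{4} e_{5} e_{6} + 3 e_{3} e_{4} e_{5} e_{6}
Answer: -\frac{4}{3} e_{5} - \frac{6}{5} e_{1} e_{4} - 8 e_{1} e_{6} + \frac{10}{3} e_{1} e_{3} e_{6} + \frac{36}{5} e_{4} e_{5} e_{6} + 3 e_{3} e_{4} e_{5} e_{6}


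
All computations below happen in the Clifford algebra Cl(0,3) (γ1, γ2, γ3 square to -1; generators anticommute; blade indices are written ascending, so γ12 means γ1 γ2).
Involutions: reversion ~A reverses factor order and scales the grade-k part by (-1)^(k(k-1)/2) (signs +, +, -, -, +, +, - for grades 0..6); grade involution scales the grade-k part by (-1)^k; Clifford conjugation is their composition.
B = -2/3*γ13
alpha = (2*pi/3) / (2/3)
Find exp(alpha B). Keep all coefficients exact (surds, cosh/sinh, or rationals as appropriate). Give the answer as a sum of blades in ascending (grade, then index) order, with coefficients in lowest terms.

B^2 = (-2/3)^2*(γ13)^2 = 4/9*(-1) = -4/9 (a basis 2-blade squares to minus the product of its generators' squares).
B^2 = -4/9 — the series telescopes trigonometrically here: l = 2/3, alpha*l = 2*pi/3, so exp(alpha B) = cos(2*pi/3) + (sin(2*pi/3)/(2/3))*B = -1/2 + (3*sqrt(3)/4)*B.
Answer: -1/2 - sqrt(3)/2*γ13


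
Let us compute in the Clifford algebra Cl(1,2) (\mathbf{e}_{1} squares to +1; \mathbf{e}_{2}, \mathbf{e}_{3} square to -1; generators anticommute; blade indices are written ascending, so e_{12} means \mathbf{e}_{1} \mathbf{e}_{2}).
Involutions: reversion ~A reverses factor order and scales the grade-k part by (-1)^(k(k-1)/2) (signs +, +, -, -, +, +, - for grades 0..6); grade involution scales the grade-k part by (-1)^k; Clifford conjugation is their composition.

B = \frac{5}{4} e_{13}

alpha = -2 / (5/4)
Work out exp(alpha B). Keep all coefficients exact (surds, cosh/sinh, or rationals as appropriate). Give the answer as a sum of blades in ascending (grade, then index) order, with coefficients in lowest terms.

B^2 = (\frac{5}{4})^2*(e_{13})^2 = \frac{25}{16}*(+1) = \frac{25}{16} (a basis 2-blade squares to minus the product of its generators' squares).
B^2 = \frac{25}{16} — the series telescopes hyperbolically here: l = \frac{5}{4}, alpha*l = -2, so exp(alpha B) = cosh(-2) + (sinh(-2)/(\frac{5}{4}))*B = \cosh{\left(2 \right)} + (- \frac{4 \sinh{\left(2 \right)}}{5})*B.
Answer: \cosh{\left(2 \right)} - \sinh{\left(2 \right)} e_{13}


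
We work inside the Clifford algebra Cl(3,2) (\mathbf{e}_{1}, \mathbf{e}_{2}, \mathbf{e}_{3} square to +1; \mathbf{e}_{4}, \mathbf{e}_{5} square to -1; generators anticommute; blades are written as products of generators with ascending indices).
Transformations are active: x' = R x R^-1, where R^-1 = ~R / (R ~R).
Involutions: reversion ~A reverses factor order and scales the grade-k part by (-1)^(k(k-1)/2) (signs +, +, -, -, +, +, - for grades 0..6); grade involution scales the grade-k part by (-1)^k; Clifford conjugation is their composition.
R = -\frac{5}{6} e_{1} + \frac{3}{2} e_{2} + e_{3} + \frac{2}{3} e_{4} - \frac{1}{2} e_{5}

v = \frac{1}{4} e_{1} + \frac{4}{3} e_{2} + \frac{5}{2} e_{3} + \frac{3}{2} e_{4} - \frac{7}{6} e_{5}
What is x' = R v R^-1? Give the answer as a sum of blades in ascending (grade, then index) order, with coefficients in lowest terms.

~R = -\frac{5}{6} e_{1} + \frac{3}{2} e_{2} + e_{3} + \frac{2}{3} e_{4} - \frac{1}{2} e_{5}, and R ~R = \frac{13}{4}, so R^-1 = ~R / (\frac{13}{4}).
R v = \frac{65}{24} - \frac{107}{72} e_{1} e_{2} - \frac{7}{3} e_{1} e_{3} - \frac{17}{12} e_{1} e_{4} + \frac{79}{72} e_{1} e_{5} + \frac{29}{12} e_{2} e_{3} + \frac{49}{36} e_{2} e_{4} - \frac{13}{12} e_{2} e_{5} - \frac{1}{6} e_{3} e_{4} + \frac{1}{12} e_{3} e_{5} - \frac{1}{36} e_{4} e_{5}
Answer: -\frac{59}{36} e_{1} + \frac{7}{6} e_{2} - \frac{5}{6} e_{3} - \frac{7}{18} e_{4} + \frac{1}{3} e_{5}


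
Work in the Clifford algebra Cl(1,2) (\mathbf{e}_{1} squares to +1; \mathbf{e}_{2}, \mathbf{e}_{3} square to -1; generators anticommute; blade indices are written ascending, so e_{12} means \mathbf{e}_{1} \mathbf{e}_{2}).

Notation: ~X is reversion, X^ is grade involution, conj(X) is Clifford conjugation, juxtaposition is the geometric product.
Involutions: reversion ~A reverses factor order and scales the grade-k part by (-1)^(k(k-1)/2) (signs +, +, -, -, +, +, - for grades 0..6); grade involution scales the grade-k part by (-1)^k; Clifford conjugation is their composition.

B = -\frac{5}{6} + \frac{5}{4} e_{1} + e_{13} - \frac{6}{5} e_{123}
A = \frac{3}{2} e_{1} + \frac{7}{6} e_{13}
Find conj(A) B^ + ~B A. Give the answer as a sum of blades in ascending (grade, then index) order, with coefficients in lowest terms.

first term: \frac{17}{24} + \frac{5}{4} e_{1} + \frac{7}{5} e_{2} - \frac{71}{24} e_{3} + \frac{35}{36} e_{13} - \frac{9}{5} e_{23}
second term: \frac{17}{24} - \frac{5}{4} e_{1} - \frac{7}{5} e_{2} + \frac{71}{24} e_{3} - \frac{35}{36} e_{13} + \frac{9}{5} e_{23}
Answer: \frac{17}{12}


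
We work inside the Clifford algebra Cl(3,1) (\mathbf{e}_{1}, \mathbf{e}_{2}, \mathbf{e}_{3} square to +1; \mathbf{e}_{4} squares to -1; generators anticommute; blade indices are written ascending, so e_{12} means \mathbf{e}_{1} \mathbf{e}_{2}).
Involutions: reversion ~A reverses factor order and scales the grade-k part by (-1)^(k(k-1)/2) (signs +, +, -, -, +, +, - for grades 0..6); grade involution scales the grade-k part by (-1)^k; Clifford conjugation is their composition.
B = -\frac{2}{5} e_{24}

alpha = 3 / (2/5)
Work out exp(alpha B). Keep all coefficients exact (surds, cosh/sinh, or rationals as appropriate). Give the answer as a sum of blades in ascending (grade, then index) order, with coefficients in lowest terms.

B^2 = (-\frac{2}{5})^2*(e_{24})^2 = \frac{4}{25}*(+1) = \frac{4}{25} (a basis 2-blade squares to minus the product of its generators' squares).
B^2 = \frac{4}{25} — the series telescopes hyperbolically here: l = \frac{2}{5}, alpha*l = 3, so exp(alpha B) = cosh(3) + (sinh(3)/(\frac{2}{5}))*B = \cosh{\left(3 \right)} + (\frac{5 \sinh{\left(3 \right)}}{2})*B.
Answer: \cosh{\left(3 \right)} - \sinh{\left(3 \right)} e_{24}


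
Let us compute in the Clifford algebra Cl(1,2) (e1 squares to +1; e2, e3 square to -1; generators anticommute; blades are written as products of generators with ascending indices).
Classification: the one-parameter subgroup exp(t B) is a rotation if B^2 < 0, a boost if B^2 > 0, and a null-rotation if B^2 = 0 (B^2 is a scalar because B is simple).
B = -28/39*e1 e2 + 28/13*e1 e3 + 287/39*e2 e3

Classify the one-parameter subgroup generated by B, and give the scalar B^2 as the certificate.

B^2 term by term: the squares give (-28/39)^2*(e1 e2)^2 + (28/13)^2*(e1 e3)^2 + (287/39)^2*(e2 e3)^2 = 784/1521*(+1) + 784/169*(+1) + 82369/1521*(-1) = -49 (each basis 2-blade squares to minus the product of its generators' squares); cross terms between blades sharing an index anticommute and cancel. So B^2 = -49.
Answer: rotation, certificate B^2 = -49. No conjugation can change B^2 = -49; the sign gives the class.


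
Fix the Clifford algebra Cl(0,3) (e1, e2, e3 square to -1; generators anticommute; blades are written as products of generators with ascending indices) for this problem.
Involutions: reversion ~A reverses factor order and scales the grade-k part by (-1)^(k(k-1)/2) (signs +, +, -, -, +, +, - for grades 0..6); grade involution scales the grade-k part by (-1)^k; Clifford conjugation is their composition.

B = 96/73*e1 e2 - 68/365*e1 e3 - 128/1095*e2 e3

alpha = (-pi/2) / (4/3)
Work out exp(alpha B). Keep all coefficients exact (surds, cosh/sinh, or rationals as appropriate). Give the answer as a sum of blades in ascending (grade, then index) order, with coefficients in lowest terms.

B^2 term by term: the squares give (96/73)^2*(e1 e2)^2 + (-68/365)^2*(e1 e3)^2 + (-128/1095)^2*(e2 e3)^2 = 9216/5329*(-1) + 4624/133225*(-1) + 16384/1199025*(-1) = -16/9 (each basis 2-blade squares to minus the product of its generators' squares); cross terms between blades sharing an index anticommute and cancel. So B^2 = -16/9.
B^2 = -16/9 — circular case — the even/odd split gives cos and sin: l = 4/3, alpha*l = -pi/2, so exp(alpha B) = cos(-pi/2) + (sin(-pi/2)/(4/3))*B = 0 + (-3/4)*B.
Answer: -72/73*e1 e2 + 51/365*e1 e3 + 32/365*e2 e3


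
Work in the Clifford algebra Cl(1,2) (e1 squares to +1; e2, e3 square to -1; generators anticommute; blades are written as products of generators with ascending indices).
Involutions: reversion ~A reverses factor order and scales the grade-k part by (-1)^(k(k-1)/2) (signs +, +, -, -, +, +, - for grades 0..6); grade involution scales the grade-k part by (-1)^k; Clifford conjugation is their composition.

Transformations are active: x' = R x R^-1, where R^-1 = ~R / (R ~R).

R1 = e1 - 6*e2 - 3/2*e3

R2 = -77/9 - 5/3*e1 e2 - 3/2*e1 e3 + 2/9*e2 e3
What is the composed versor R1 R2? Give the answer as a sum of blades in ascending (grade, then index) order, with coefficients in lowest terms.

Distribute over the terms of R1 (each basis-blade product reordered to ascending indices, repeated generators contracted through their squares):
(e1) R2 = -77/9*e1 - 5/3*e2 - 3/2*e3 + 2/9*e1 e2 e3
(-6*e2) R2 = 10*e1 + 154/3*e2 + 4/3*e3 - 9*e1 e2 e3
(-3/2*e3) R2 = 9/4*e1 - 1/3*e2 + 77/6*e3 + 5/2*e1 e2 e3
Summing the partial products and collecting blades:
Answer: 133/36*e1 + 148/3*e2 + 38/3*e3 - 113/18*e1 e2 e3


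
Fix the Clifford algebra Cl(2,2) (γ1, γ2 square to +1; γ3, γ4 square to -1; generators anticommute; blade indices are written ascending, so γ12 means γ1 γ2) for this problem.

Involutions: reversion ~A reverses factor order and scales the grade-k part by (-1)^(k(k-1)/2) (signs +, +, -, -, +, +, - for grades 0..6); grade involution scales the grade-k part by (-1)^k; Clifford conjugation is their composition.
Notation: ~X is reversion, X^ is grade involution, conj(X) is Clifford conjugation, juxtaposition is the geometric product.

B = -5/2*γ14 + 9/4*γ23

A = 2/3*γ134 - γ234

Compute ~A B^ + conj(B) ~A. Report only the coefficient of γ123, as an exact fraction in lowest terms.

first term: -5/3*γ3 + 9/4*γ4 - 5/2*γ123 - 3/2*γ124
second term: 5/3*γ3 - 9/4*γ4 - 5/2*γ123 - 3/2*γ124
Answer: -5


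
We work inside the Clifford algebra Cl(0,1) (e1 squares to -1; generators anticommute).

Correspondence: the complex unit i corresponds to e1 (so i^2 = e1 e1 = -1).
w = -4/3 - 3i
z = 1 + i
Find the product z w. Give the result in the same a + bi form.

In blades: z = 1 + e1, w = -4/3 - 3*e1.
Distribute z over w term by term (generator squares from the signature, products reordered to ascending indices): (1)*w = -4/3 - 3*e1; (e1)*w = 3 - 4/3*e1.
Sum: 5/3 - 13/3*e1; translating back through the correspondence:
Answer: 5/3 - 13/3*i


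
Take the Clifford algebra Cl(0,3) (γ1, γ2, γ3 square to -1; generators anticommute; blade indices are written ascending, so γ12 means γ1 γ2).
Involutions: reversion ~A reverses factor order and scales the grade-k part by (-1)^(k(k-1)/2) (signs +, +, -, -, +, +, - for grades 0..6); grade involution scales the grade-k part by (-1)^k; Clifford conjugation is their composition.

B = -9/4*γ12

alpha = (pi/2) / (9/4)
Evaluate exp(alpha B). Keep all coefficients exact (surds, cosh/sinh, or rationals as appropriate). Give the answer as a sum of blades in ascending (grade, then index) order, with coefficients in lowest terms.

B^2 = (-9/4)^2*(γ12)^2 = 81/16*(-1) = -81/16 (a basis 2-blade squares to minus the product of its generators' squares).
B^2 = -81/16 — since the square is negative, the closed form is circular: l = 9/4, alpha*l = pi/2, so exp(alpha B) = cos(pi/2) + (sin(pi/2)/(9/4))*B = 0 + (4/9)*B.
Answer: -γ12


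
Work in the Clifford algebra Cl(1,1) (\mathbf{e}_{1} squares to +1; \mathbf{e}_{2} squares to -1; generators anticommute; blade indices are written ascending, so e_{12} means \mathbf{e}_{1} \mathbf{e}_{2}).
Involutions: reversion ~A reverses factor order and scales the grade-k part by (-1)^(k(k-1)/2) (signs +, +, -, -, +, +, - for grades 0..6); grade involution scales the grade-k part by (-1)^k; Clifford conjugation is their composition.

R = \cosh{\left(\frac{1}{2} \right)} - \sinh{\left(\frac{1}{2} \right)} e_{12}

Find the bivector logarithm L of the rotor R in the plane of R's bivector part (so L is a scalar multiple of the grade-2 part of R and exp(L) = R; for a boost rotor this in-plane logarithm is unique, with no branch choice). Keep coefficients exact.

The scalar part of R is \cosh{\left(\frac{1}{2} \right)}, which fixes the rapidity magnitude through cosh (cosh is even, so it cannot fix the sign — the bivector part carries that); dividing the bivector part by sinh of the rapidity gives the plane, and L = rapidity * plane, where the joint sign ambiguity of (rapidity, plane) cancels in the product.
Concretely: cosh(rapidity) = \cosh{\left(\frac{1}{2} \right)} gives rapidity = ±\frac{1}{2}, and since rapidity/sinh(rapidity) is even the sign is immaterial: L = (rapidity/sinh(rapidity)) * <R>_2 = (\frac{1}{2 \sinh{\left(\frac{1}{2} \right)}}) * <R>_2.
Answer: - \frac{1}{2} e_{12}


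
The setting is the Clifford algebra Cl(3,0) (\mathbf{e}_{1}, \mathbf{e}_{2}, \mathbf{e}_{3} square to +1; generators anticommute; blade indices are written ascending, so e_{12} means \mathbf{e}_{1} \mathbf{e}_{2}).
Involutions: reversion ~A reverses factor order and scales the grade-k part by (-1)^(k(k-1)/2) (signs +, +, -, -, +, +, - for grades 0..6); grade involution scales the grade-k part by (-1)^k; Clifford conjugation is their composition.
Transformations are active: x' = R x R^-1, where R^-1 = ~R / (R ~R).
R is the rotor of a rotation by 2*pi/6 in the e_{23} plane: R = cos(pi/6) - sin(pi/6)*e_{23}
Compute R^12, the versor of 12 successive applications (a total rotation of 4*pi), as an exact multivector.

The rotor phase is half the rotation angle and phases add under composition, so 12 steps in the e_{23} plane accumulate phase 12*(pi/6) = 2 \pi: R^12 = cos(2 \pi) - sin(2 \pi)*e_{23}.
cos(2 \pi) = 1 and sin(2 \pi) = 0, so R^12 = 1. The total rotation 4*pi is 2 full turns, so every vector returns to itself, yet the rotor is +1, back on the identity sheet (an even number of 2*pi turns).
Answer: 1


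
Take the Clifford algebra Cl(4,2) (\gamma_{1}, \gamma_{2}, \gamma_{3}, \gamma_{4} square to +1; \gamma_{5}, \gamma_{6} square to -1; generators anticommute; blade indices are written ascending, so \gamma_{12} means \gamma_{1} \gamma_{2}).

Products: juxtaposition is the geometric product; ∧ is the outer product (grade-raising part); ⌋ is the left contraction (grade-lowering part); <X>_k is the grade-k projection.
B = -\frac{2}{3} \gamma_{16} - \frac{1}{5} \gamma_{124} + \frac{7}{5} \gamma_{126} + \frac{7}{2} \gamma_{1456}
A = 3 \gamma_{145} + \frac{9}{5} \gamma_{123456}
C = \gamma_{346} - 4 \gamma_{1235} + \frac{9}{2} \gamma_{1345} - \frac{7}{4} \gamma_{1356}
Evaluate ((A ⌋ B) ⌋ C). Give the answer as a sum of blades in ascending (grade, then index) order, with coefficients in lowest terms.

step 1: \frac{21}{2} \gamma_{6}
step 2: -\frac{21}{2} \gamma_{34} - \frac{147}{8} \gamma_{135}
Answer: -\frac{21}{2} \gamma_{34} - \frac{147}{8} \gamma_{135}


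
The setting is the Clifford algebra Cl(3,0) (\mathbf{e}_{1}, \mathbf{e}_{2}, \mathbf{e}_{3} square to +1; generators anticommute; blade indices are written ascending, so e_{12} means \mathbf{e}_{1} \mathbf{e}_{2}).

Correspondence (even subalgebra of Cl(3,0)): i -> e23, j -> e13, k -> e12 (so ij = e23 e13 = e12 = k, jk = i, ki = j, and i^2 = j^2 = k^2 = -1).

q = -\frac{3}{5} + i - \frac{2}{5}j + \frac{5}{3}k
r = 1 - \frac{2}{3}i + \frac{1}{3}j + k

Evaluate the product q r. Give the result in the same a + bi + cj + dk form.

In blades: q = -\frac{3}{5} + \frac{5}{3} e_{12} - \frac{2}{5} e_{13} + e_{23}, r = 1 + e_{12} + \frac{1}{3} e_{13} - \frac{2}{3} e_{23}.
Distribute q over r term by term (generator squares from the signature, products reordered to ascending indices): (-\frac{3}{5})*r = -\frac{3}{5} - \frac{3}{5} e_{12} - \frac{1}{5} e_{13} + \frac{2}{5} e_{23}; (\frac{5}{3} e_{12})*r = -\frac{5}{3} + \frac{5}{3} e_{12} - \frac{10}{9} e_{13} - \frac{5}{9} e_{23}; (-\frac{2}{5} e_{13})*r = \frac{2}{15} - \frac{4}{15} e_{12} - \frac{2}{5} e_{13} - \frac{2}{5} e_{23}; (e_{23})*r = \frac{2}{3} + \frac{1}{3} e_{12} - e_{13} + e_{23}.
Sum: -\frac{22}{15} + \frac{17}{15} e_{12} - \frac{122}{45} e_{13} + \frac{4}{9} e_{23}; translating back through the correspondence:
Answer: -\frac{22}{15} + \frac{4}{9}i - \frac{122}{45}j + \frac{17}{15}k


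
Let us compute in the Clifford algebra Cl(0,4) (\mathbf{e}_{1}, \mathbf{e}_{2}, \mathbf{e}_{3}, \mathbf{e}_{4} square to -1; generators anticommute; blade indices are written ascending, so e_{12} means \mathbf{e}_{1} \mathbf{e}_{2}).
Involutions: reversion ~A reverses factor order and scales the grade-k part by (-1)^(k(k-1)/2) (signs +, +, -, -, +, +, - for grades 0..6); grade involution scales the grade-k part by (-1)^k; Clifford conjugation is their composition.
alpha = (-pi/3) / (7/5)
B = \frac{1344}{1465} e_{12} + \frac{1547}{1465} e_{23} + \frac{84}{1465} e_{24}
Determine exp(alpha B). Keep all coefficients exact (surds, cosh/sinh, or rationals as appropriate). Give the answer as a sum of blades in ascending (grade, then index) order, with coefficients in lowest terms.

B^2 term by term: the squares give (\frac{1344}{1465})^2*(e_{12})^2 + (\frac{1547}{1465})^2*(e_{23})^2 + (\frac{84}{1465})^2*(e_{24})^2 = \frac{1806336}{2146225}*(-1) + \frac{2393209}{2146225}*(-1) + \frac{7056}{2146225}*(-1) = -\frac{49}{25} (each basis 2-blade squares to minus the product of its generators' squares); cross terms between blades sharing an index anticommute and cancel. So B^2 = -\frac{49}{25}.
B^2 = -\frac{49}{25} — the series telescopes trigonometrically here: l = \frac{7}{5}, alpha*l = - \frac{\pi}{3}, so exp(alpha B) = cos(- \frac{\pi}{3}) + (sin(- \frac{\pi}{3})/(\frac{7}{5}))*B = \frac{1}{2} + (- \frac{5 \sqrt{3}}{14})*B.
Answer: \frac{1}{2} - \frac{96 \sqrt{3}}{293} e_{12} - \frac{221 \sqrt{3}}{586} e_{23} - \frac{6 \sqrt{3}}{293} e_{24}


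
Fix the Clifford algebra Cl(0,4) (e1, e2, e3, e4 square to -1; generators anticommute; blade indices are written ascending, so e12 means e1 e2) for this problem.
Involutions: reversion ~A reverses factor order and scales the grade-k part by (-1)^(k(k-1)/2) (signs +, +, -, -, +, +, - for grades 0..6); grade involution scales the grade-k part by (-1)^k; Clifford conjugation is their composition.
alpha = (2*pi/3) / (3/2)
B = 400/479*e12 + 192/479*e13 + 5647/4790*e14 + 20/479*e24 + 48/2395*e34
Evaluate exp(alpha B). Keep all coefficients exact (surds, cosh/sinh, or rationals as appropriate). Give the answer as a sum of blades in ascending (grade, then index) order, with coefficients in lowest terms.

B^2 term by term: the squares give (400/479)^2*(e12)^2 + (192/479)^2*(e13)^2 + (5647/4790)^2*(e14)^2 + (20/479)^2*(e24)^2 + (48/2395)^2*(e34)^2 = 160000/229441*(-1) + 36864/229441*(-1) + 31888609/22944100*(-1) + 400/229441*(-1) + 2304/5736025*(-1) = -9/4 (each basis 2-blade squares to minus the product of its generators' squares); cross terms between blades sharing an index anticommute and cancel; the commuting (index-disjoint) pairs give grade-4 terms 2*c*c'*(blade product), which cancel blade by blade — e1234: 7680/229441 - 7680/229441 = 0 — confirming B is simple. So B^2 = -9/4.
B^2 = -9/4 — a negative square means the series sums to a rotation: l = 3/2, alpha*l = 2*pi/3, so exp(alpha B) = cos(2*pi/3) + (sin(2*pi/3)/(3/2))*B = -1/2 + (sqrt(3)/3)*B.
Answer: -1/2 + 400*sqrt(3)/1437*e12 + 64*sqrt(3)/479*e13 + 5647*sqrt(3)/14370*e14 + 20*sqrt(3)/1437*e24 + 16*sqrt(3)/2395*e34


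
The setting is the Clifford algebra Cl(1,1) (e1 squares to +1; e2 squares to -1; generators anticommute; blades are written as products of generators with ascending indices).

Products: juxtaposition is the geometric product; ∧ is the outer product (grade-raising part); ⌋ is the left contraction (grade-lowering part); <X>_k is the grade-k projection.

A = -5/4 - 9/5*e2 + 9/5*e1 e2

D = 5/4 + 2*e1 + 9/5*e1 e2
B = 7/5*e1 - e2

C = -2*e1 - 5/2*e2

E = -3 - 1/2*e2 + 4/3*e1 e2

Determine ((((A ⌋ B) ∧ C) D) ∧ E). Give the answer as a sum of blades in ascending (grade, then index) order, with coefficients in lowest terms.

step 1: -9/5 - 7/4*e1 + 5/4*e2
step 2: 18/5*e1 + 9/2*e2 + 55/8*e1 e2
step 3: 783/40 + 63/5*e1 - 329/200*e2 - 13/32*e1 e2
step 4: -2349/40 - 189/5*e1 - 1941/400*e2 + 3363/160*e1 e2
Answer: -2349/40 - 189/5*e1 - 1941/400*e2 + 3363/160*e1 e2


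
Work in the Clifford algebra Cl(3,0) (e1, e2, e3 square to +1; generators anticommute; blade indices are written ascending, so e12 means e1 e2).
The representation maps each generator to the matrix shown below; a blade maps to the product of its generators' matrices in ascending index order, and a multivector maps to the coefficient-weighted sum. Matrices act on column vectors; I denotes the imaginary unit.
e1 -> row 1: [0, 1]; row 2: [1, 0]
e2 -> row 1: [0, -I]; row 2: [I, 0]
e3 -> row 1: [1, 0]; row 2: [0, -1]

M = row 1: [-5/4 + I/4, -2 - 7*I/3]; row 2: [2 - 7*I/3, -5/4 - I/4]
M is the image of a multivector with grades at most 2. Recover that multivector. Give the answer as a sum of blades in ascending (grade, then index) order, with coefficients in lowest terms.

Method: 1, rho(e1), rho(e2), rho(e3) form a trace-orthogonal basis of the 2x2 complex matrices (tr(X Y) = 2 if X = Y, else 0), so M = m0*1 + m1*rho(e1) + m2*rho(e2) + m3*rho(e3) with m0 = tr(M)/2 = -5/4, m1 = tr(M rho(e1))/2 = -7*I/3, m2 = tr(M rho(e2))/2 = -2*I, m3 = tr(M rho(e3))/2 = I/4.
Multiplying table entries, the bivector images are rho(e12) = I*rho(e3), rho(e13) = -I*rho(e2), rho(e23) = I*rho(e1); with real blade coefficients the real parts of m0..m3 are the coefficients of 1, e1, e2, e3 and the imaginary parts give the bivectors (e23: Im m1, e13: -Im m2, e12: Im m3).
Answer: -5/4 + 1/4*e12 + 2*e13 - 7/3*e23


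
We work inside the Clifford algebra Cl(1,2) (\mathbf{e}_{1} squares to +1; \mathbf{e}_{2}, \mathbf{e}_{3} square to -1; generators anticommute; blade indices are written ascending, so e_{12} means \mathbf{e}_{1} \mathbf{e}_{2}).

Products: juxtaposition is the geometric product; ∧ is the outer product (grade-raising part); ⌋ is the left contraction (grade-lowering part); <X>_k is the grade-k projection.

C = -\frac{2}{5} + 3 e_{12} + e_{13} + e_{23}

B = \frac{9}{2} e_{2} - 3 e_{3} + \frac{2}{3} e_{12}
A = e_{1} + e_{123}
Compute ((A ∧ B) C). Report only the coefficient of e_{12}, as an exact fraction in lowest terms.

step 1: \frac{9}{2} e_{12} - 3 e_{13}
step 2: \frac{21}{2} - \frac{24}{5} e_{12} - \frac{33}{10} e_{13} - \frac{27}{2} e_{23}
Answer: -\frac{24}{5}


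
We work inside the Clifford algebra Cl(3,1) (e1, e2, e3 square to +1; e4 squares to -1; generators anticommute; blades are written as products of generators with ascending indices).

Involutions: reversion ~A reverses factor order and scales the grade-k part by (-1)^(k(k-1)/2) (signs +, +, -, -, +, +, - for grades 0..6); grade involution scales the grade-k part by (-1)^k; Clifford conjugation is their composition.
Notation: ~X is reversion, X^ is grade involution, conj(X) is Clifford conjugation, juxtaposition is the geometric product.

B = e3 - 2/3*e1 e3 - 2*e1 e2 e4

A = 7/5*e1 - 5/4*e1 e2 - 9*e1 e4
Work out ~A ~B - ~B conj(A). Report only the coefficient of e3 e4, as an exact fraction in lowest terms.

first term: -18*e2 + 14/15*e3 - 5/2*e4 + 7/5*e1 e3 - 5/6*e2 e3 + 14/5*e2 e4 + 6*e3 e4 + 5/4*e1 e2 e3 - 9*e1 e3 e4
second term: -18*e2 + 14/15*e3 - 5/2*e4 + 7/5*e1 e3 + 5/6*e2 e3 - 14/5*e2 e4 - 6*e3 e4 + 5/4*e1 e2 e3 - 9*e1 e3 e4
Answer: 12


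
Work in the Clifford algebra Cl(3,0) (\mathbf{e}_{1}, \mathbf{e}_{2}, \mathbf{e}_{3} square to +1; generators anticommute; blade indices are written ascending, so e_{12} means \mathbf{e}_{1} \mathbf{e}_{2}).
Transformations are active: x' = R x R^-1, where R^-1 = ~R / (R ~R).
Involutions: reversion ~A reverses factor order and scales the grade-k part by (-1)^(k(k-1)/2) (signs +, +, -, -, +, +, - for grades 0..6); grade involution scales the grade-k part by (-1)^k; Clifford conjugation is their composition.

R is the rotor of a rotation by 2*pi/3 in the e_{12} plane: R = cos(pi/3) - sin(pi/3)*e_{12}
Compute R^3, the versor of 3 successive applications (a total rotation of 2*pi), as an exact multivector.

Because a rotor carries half the rotation angle, composing 3 copies of this e_{12}-plane rotor multiplies the phase: 3*(pi/3) = \pi, hence R^3 = cos(\pi) - sin(\pi)*e_{12}.
cos(\pi) = -1 and sin(\pi) = 0, so R^3 = -1. The total rotation 2*pi is 1 full turn, so every vector returns to itself, yet the rotor is -1, on the OTHER sheet of the double cover (an odd number of 2*pi turns).
Answer: -1


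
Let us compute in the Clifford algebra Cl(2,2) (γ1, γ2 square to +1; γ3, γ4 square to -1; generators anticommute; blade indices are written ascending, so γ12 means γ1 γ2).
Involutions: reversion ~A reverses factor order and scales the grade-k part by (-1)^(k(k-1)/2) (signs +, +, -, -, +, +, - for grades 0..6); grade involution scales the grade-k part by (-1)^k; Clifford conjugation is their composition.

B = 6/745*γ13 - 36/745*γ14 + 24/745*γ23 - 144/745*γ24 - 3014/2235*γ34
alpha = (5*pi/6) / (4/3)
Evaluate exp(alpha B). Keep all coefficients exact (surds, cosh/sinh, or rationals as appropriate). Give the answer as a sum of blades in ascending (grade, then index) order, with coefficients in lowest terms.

B^2 term by term: the squares give (6/745)^2*(γ13)^2 + (-36/745)^2*(γ14)^2 + (24/745)^2*(γ23)^2 + (-144/745)^2*(γ24)^2 + (-3014/2235)^2*(γ34)^2 = 36/555025*(+1) + 1296/555025*(+1) + 576/555025*(+1) + 20736/555025*(+1) + 9084196/4995225*(-1) = -16/9 (each basis 2-blade squares to minus the product of its generators' squares); cross terms between blades sharing an index anticommute and cancel; the commuting (index-disjoint) pairs give grade-4 terms 2*c*c'*(blade product), which cancel blade by blade — γ1234: 1728/555025 - 1728/555025 = 0 — confirming B is simple. So B^2 = -16/9.
B^2 = -16/9 — B^2 < 0, so the exponential closes trigonometrically: l = 4/3, alpha*l = 5*pi/6, so exp(alpha B) = cos(5*pi/6) + (sin(5*pi/6)/(4/3))*B = -sqrt(3)/2 + (3/8)*B.
Answer: -sqrt(3)/2 + 9/2980*γ13 - 27/1490*γ14 + 9/745*γ23 - 54/745*γ24 - 1507/2980*γ34


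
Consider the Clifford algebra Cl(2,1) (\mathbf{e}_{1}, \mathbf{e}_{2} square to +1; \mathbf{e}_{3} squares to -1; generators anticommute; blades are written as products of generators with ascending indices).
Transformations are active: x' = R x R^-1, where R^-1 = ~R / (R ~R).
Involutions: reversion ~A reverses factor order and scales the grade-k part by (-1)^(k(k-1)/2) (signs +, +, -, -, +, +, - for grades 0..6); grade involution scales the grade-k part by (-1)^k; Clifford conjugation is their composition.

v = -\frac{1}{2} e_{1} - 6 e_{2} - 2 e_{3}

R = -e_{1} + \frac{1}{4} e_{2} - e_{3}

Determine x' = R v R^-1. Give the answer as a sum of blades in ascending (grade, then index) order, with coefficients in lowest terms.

~R = -e_{1} + \frac{1}{4} e_{2} - e_{3}, and R ~R = \frac{1}{16}, so R^-1 = ~R / (\frac{1}{16}).
R v = -3 + \frac{49}{8} e_{1} e_{2} + \frac{3}{2} e_{1} e_{3} - \frac{13}{2} e_{2} e_{3}
Answer: \frac{193}{2} e_{1} - 18 e_{2} + 98 e_{3}


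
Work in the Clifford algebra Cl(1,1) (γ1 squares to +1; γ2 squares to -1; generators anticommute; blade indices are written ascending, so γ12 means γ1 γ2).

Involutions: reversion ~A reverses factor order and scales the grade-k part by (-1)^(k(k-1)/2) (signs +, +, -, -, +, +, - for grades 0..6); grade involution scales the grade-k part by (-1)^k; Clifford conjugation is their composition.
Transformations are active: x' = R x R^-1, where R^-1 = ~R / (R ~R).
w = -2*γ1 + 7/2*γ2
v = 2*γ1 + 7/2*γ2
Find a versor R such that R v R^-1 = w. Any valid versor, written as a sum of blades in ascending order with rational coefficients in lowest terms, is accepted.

Since q(v) = q(w) = -33/4, the sum R = v + w = 7*γ2 does the job whenever invertible.
Answer: 7*γ2


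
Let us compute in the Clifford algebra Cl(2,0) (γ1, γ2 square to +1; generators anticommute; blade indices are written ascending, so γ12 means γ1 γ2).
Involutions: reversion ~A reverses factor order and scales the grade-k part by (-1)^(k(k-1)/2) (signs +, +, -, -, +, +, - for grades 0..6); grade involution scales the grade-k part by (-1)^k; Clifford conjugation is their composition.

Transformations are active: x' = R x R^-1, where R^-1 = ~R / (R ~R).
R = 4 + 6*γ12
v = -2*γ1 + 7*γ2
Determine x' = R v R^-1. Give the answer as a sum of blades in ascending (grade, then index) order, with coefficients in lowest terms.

~R = 4 - 6*γ12, and R ~R = 52, so R^-1 = ~R / (52).
R v = 34*γ1 + 40*γ2
Answer: 94/13*γ1 - 11/13*γ2


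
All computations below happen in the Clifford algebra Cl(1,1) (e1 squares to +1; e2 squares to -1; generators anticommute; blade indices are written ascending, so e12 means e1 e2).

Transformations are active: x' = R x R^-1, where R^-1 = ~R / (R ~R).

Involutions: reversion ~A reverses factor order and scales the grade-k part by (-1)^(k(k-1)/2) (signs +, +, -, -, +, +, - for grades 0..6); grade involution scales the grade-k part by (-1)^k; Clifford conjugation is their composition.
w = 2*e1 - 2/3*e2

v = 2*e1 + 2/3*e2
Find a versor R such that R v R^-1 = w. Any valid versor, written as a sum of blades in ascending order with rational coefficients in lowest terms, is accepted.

Construction: equal norms (both 32/9) license R = v + w = 4*e1 — nothing changes along that direction, while (v - w)/2 changes sign, so v maps onto w.
Answer: 4*e1


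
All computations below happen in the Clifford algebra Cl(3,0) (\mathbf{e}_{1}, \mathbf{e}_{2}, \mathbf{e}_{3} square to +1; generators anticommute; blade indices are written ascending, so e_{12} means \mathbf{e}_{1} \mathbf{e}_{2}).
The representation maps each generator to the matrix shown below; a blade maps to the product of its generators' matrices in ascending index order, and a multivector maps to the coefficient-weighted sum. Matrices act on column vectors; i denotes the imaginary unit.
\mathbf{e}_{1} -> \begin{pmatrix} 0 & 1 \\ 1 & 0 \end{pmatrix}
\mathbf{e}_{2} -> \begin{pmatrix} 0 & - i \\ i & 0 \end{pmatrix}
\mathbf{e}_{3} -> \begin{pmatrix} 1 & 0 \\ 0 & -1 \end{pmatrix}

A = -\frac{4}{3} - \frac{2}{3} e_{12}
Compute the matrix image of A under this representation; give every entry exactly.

Bivector images (products of the table entries): rho(e_{12}) = rho(\mathbf{e}_{1})rho(\mathbf{e}_{2}) = \begin{pmatrix} i & 0 \\ 0 & - i \end{pmatrix}.
M = (-\frac{4}{3})*1 + (-\frac{2}{3})*rho(e_{12}), summed entrywise (1 is the identity matrix):
Answer: \begin{pmatrix} - \frac{4}{3} - \frac{2 i}{3} & 0 \\ 0 & - \frac{4}{3} + \frac{2 i}{3} \end{pmatrix}


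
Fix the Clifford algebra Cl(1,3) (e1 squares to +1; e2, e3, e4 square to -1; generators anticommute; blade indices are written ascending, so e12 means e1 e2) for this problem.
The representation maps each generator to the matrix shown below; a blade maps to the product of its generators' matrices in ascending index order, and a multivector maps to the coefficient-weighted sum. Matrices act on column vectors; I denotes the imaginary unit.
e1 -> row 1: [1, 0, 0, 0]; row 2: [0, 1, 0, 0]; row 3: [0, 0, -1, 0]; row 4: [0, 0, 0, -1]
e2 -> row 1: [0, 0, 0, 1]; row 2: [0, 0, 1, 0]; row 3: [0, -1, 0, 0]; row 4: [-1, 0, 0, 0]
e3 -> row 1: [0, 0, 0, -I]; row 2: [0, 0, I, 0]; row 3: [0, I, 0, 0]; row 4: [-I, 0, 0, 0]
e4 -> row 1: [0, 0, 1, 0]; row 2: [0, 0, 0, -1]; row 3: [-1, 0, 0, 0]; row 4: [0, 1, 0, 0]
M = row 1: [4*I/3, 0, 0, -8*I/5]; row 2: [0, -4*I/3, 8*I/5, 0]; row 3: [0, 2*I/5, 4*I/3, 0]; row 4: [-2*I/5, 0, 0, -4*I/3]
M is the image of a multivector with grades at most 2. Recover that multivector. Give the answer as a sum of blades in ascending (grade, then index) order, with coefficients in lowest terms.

Method: the blade images are trace-orthogonal — tr(rho(e_A) rho(e_B)^-1) = 4 if A = B and 0 otherwise — and rho(e_A)^-1 = (e_A)^2 * rho(e_A) with (e_A)^2 = +1 or -1, so the coefficient of e_A in the preimage is (e_A)^2 * tr(M rho(e_A))/4.
Nonzero projections over blades of grade <= 2: e3: (e3)^2 = -1, tr(M rho(e3)) = -4, coefficient 1; e13: (e13)^2 = +1, tr(M rho(e13)) = 12/5, coefficient 3/5; e23: (e23)^2 = -1, tr(M rho(e23)) = 16/3, coefficient -4/3. Every other blade of grade <= 2 projects to 0.
Answer: e3 + 3/5*e13 - 4/3*e23


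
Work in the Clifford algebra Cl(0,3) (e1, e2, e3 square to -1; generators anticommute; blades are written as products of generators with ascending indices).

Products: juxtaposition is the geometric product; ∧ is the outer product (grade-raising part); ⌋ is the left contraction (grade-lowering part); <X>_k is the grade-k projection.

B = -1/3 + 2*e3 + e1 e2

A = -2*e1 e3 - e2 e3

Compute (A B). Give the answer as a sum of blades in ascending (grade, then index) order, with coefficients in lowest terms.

step 1: 4*e1 + 2*e2 - 1/3*e1 e3 + 7/3*e2 e3
Answer: 4*e1 + 2*e2 - 1/3*e1 e3 + 7/3*e2 e3


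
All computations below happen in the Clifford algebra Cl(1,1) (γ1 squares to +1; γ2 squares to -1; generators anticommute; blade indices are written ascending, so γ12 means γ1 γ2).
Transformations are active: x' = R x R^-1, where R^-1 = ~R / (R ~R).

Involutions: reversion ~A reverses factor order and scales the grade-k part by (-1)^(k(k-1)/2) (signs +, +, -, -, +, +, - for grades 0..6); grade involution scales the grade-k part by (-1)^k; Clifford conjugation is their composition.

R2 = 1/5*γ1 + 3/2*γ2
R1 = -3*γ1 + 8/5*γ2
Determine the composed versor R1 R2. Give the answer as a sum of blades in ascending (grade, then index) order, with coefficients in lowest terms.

Distribute over the terms of R1 (each basis-blade product reordered to ascending indices, repeated generators contracted through their squares):
(-3*γ1) R2 = -3/5 - 9/2*γ12
(8/5*γ2) R2 = -12/5 - 8/25*γ12
Summing the partial products and collecting blades:
Answer: -3 - 241/50*γ12


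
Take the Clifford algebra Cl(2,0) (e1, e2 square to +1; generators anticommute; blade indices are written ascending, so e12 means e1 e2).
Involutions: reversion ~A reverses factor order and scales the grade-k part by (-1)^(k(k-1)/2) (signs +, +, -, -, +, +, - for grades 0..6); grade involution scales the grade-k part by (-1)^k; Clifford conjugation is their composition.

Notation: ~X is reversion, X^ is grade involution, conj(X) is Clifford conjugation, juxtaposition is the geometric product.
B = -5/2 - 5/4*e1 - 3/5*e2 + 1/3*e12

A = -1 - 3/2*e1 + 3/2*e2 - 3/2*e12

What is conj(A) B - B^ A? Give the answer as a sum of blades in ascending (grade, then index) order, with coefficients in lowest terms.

first term: 41/40 - 29/10*e1 + 269/40*e2 - 823/120*e12
second term: 81/40 + 39/10*e1 - 229/40*e2 + 743/120*e12
Answer: -1 - 34/5*e1 + 249/20*e2 - 261/20*e12


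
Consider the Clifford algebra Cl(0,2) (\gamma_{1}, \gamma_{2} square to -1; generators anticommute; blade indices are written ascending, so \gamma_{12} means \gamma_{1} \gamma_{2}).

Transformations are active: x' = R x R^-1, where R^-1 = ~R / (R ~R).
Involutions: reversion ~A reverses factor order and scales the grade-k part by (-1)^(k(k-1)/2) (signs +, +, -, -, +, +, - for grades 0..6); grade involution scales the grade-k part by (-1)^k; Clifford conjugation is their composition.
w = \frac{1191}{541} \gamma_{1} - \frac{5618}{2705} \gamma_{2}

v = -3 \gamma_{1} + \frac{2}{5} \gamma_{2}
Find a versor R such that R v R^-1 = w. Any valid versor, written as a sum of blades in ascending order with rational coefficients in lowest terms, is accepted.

Reasoning: v^2 = w^2 = -\frac{229}{25} since conjugation preserves the quadratic form; R = v + w = -\frac{432}{541} \gamma_{1} - \frac{4536}{2705} \gamma_{2} is then valid when invertible, keeping its own part and reversing (v - w)/2.
Answer: -\frac{432}{541} \gamma_{1} - \frac{4536}{2705} \gamma_{2}
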